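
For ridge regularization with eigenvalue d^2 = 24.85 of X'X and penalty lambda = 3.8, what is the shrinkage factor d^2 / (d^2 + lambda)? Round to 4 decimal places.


d^2 + lambda = 24.85 + 3.8 = 28.6500.
Shrinkage factor = 24.85/28.6500 = 0.8674.

0.8674


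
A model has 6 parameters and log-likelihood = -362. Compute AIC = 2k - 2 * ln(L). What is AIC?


Compute:
2k = 2*6 = 12.
-2*loglik = -2*(-362) = 724.
AIC = 12 + 724 = 736.

736


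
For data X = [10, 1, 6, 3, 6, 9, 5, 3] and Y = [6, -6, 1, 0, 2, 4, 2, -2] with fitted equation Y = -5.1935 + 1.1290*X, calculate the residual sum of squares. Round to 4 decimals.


Predicted values from Y = -5.1935 + 1.1290*X.
Residuals: [-0.0965, -1.9355, -0.5805, 1.8065, 0.4195, -0.9675, 1.5485, -0.1935].
SSres = 10.9032.

10.9032


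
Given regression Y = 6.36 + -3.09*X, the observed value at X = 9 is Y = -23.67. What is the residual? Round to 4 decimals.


Fitted value at X = 9 is yhat = 6.36 + -3.09*9 = -21.4500.
Residual = -23.67 - -21.4500 = -2.2200.

-2.2200


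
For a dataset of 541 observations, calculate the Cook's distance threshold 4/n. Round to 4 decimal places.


Cook's distance cutoff = 4/n = 4/541.
= 0.0074.

0.0074


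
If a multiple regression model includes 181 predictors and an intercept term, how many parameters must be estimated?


Including the intercept, the model has 181 predictor coefficients + 1 intercept.
Total = 182.

182


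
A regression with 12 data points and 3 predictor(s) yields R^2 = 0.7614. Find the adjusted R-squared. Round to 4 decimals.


Adjusted R^2 = 1 - (1 - R^2) * (n-1)/(n-p-1).
(1 - R^2) = 0.2386.
(n-1)/(n-p-1) = 11/8.
(1 - R^2) * (n-1) = 0.2386 * 11 = 2.6246.
Divide by (n-p-1): 2.6246 / 8 = 0.3281.
Adj R^2 = 1 - 0.3281 = 0.6719.

0.6719


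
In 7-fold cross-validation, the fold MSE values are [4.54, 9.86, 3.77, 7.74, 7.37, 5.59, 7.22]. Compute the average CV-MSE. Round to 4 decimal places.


Sum of fold MSEs = 46.0900.
Average = 46.0900 / 7 = 6.5843.

6.5843


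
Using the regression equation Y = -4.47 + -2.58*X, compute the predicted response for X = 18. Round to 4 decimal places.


Plug X = 18 into Y = -4.47 + -2.58*X:
Y = -4.47 + -46.4400 = -50.9100.

-50.9100


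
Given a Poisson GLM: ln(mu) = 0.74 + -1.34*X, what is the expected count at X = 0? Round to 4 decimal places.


eta = 0.74 + -1.34 * 0 = 0.7400.
mu = exp(0.7400) = 2.0959.

2.0959


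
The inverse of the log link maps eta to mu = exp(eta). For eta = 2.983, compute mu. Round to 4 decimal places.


The inverse log link gives:
mu = exp(2.983) = 19.7470.

19.7470


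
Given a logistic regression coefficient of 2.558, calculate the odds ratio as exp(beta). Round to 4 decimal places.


The odds ratio is computed as:
OR = e^(2.558) = 12.9100.

12.9100


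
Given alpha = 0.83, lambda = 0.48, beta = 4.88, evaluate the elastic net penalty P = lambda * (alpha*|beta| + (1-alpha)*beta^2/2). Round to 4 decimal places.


L1 component = 0.83 * |4.88| = 4.0504.
L2 component = 0.17 * 4.88^2 / 2 = 2.0242.
Penalty = 0.48 * (4.0504 + 2.0242) = 0.48 * 6.0746 = 2.9158.

2.9158


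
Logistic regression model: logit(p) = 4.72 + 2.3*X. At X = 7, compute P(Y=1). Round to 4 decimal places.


Compute z = 4.72 + (2.3)(7) = 20.8200.
exp(-z) = 0.0000.
P = 1/(1 + 0.0000) = 1.0000.

1.0000


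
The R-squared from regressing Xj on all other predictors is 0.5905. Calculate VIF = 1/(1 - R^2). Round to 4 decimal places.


Using VIF = 1/(1 - R^2_j):
1 - 0.5905 = 0.4095.
VIF = 2.4420.

2.4420


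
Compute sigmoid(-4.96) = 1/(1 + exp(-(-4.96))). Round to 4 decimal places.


exp(4.9600) = 142.5938.
1 + exp(-z) = 143.5938.
sigmoid = 1/143.5938 = 0.0070.

0.0070


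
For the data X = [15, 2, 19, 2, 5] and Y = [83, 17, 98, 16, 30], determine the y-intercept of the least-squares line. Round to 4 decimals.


The slope is b1 = 4.9141.
Sample means are xbar = 8.6000 and ybar = 48.8000.
Intercept: b0 = 48.8000 - (4.9141)(8.6000) = 6.5385.

6.5385


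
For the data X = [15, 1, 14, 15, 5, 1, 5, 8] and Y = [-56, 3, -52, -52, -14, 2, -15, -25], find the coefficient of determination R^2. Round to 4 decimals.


Fit the OLS line: b0 = 6.3870, b1 = -4.0640.
SSres = 13.8510.
SStot = 4142.8750.
R^2 = 1 - 13.8510/4142.8750 = 0.9967.

0.9967


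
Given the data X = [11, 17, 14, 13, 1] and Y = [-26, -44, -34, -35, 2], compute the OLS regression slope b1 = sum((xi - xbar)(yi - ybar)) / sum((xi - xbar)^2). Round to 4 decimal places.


First compute the means: xbar = 11.2000, ybar = -27.4000.
Then S_xx = sum((xi - xbar)^2) = 148.8000.
S_xy = sum((xi - xbar)(yi - ybar)) = -428.6000.
b1 = S_xy / S_xx = -428.6000 / 148.8000 = -2.8804.

-2.8804


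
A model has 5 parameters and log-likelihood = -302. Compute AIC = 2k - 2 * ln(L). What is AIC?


Compute:
2k = 2*5 = 10.
-2*loglik = -2*(-302) = 604.
AIC = 10 + 604 = 614.

614


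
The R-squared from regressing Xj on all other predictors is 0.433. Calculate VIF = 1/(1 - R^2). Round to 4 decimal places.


Using VIF = 1/(1 - R^2_j):
1 - 0.433 = 0.567.
VIF = 1.7637.

1.7637


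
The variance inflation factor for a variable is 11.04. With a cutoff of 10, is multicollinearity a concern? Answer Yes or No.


Check: VIF = 11.04 vs threshold = 10.
Since 11.04 >= 10, the answer is Yes.

Yes


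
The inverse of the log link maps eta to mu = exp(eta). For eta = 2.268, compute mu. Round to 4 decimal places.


The inverse log link gives:
mu = exp(2.268) = 9.6601.

9.6601


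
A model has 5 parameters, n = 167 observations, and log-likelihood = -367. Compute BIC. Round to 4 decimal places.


k * ln(n) = 5 * ln(167) = 5 * 5.117994 = 25.589970.
-2 * loglik = -2 * (-367) = 734.
BIC = 25.589970 + 734 = 759.589970, which rounds to 759.5900.

759.5900


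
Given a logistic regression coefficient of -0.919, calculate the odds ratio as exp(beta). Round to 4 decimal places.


exp(-0.919) = 0.3989.
So the odds ratio is 0.3989.

0.3989


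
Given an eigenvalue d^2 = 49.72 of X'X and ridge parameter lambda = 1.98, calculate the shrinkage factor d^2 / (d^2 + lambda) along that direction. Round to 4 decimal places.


Compute the denominator: 49.72 + 1.98 = 51.7000.
Shrinkage factor = 49.72 / 51.7000 = 0.9617.

0.9617


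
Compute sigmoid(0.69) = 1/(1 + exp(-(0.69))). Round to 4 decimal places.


Compute exp(-0.6900) = 0.5016.
Sigmoid = 1 / (1 + 0.5016) = 1 / 1.5016 = 0.6660.

0.6660


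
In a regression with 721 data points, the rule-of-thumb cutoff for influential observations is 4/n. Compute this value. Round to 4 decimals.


Using the rule of thumb:
Threshold = 4 / 721 = 0.0055.

0.0055


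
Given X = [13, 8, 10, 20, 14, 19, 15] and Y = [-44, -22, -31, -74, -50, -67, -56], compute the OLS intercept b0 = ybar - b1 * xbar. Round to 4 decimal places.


The slope is b1 = -4.2301.
Sample means are xbar = 14.1429 and ybar = -49.1429.
Intercept: b0 = -49.1429 - (-4.2301)(14.1429) = 10.6828.

10.6828


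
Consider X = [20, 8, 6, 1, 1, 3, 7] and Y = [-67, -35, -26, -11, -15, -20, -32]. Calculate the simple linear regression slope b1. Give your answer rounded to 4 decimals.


The sample means are xbar = 6.5714 and ybar = -29.4286.
Compute S_xx = 257.7143 and S_xy = -732.2857.
Slope b1 = S_xy / S_xx = -732.2857 / 257.7143 = -2.8415.

-2.8415


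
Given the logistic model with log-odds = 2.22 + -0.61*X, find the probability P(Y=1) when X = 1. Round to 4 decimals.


Linear predictor: z = 2.22 + -0.61 * 1 = 1.6100.
P = 1/(1 + exp(-1.6100)) = 1/(1 + 0.1999) = 0.8334.

0.8334


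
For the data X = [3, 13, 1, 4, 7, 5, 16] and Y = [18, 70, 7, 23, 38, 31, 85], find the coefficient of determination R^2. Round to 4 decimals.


After computing the OLS fit (b0=2.7033, b1=5.1648):
SSres = 7.9121, SStot = 4862.8571.
R^2 = 1 - 7.9121/4862.8571 = 0.9984.

0.9984


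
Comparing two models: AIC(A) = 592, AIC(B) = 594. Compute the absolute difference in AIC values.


|AIC_A - AIC_B| = |592 - 594| = 2.
Model A is preferred (lower AIC).

2


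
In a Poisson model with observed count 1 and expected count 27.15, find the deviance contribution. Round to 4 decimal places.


y/mu = 1/27.15 = 0.036832 (approx.), and ln(1/27.15) = -3.301377.
y * ln(y/mu) = 1 * -3.301377 = -3.301377.
y - mu = -26.15.
D = 2 * (-3.301377 - -26.15) = 45.697246, which rounds to 45.6972.

45.6972


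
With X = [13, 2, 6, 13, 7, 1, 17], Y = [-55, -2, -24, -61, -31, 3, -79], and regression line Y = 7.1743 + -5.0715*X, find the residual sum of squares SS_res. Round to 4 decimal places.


Predicted values from Y = 7.1743 + -5.0715*X.
Residuals: [3.7552, 0.9687, -0.7453, -2.2448, -2.6738, 0.8972, 0.0412].
SSres = 28.5904.

28.5904


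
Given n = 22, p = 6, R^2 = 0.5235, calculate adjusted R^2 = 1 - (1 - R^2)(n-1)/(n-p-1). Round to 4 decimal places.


Plug in: Adj R^2 = 1 - (1 - 0.5235) * 21/15.
= 1 - 0.4765 * 21/15
= 1 - 10.0065 / 15
= 1 - 0.6671 = 0.3329.

0.3329


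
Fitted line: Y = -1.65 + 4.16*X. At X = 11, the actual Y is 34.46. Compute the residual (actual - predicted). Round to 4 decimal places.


Compute yhat = -1.65 + (4.16)(11) = 44.1100.
Residual = actual - predicted = 34.46 - 44.1100 = -9.6500.

-9.6500


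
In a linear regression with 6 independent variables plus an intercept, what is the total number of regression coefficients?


Total coefficients = number of predictors + 1 (for the intercept).
= 6 + 1 = 7.

7


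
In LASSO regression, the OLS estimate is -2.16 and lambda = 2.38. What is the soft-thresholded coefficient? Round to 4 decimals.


Check: |-2.16| = 2.16 vs lambda = 2.38.
Since |beta| <= lambda, the coefficient is set to 0.
Soft-thresholded coefficient = 0.0000.

0.0000


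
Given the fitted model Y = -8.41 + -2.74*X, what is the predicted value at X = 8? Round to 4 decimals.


Predicted value:
Y = -8.41 + (-2.74)(8) = -8.41 + -21.9200 = -30.3300.

-30.3300


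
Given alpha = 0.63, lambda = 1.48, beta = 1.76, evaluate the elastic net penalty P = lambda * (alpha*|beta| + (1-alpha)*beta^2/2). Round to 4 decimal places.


alpha * |beta| = 0.63 * 1.76 = 1.1088.
(1-alpha) * beta^2/2 = 0.37 * 3.0976/2 = 0.5731.
Total = 1.48 * (1.1088 + 0.5731) = 2.4891.

2.4891


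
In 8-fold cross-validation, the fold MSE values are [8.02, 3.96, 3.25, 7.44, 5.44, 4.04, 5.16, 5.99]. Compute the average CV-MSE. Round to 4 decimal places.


Sum of fold MSEs = 43.3000.
Average = 43.3000 / 8 = 5.4125.

5.4125


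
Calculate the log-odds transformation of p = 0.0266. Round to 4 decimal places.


Compute the odds: 0.0266/0.9734 = 0.0273.
Take the natural log: ln(0.0273) = -3.5999.

-3.5999


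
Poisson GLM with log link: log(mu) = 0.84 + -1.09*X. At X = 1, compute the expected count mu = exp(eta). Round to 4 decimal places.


Compute eta = 0.84 + -1.09 * 1 = -0.2500.
Apply inverse link: mu = e^-0.2500 = 0.7788.

0.7788


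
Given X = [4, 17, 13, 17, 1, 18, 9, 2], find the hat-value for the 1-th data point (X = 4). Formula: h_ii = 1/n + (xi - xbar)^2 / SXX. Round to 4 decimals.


Mean of X: xbar = 10.1250.
SXX = 352.8750.
For X = 4: h = 1/8 + (4 - 10.1250)^2/352.8750 = 0.2313.

0.2313


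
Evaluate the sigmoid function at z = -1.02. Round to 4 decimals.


exp(1.0200) = 2.7732.
1 + exp(-z) = 3.7732.
sigmoid = 1/3.7732 = 0.2650.

0.2650


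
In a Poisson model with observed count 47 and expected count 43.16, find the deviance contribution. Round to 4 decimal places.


Compute y*ln(y/mu) = 47*ln(47/43.16) = 47*0.085233 = 4.005951.
y - mu = 3.84.
D = 2*(4.005951 - (3.84)) = 0.331902, which rounds to 0.3319.

0.3319


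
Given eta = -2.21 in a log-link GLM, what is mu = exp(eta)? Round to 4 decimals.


mu = exp(eta) = exp(-2.21).
= 0.1097.

0.1097


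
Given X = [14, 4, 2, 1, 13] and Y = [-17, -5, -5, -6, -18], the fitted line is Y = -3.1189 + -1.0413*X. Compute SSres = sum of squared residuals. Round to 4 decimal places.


Compute predicted values, then residuals = yi - yhat_i.
Residuals: [0.6971, 2.2841, 0.2015, -1.8398, -1.3442].
SSres = sum(residual^2) = 10.9354.

10.9354


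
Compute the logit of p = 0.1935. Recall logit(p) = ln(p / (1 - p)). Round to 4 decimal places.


Compute the odds: 0.1935/0.8065 = 0.2399.
Take the natural log: ln(0.2399) = -1.4274.

-1.4274


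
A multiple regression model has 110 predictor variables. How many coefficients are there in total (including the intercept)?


Each predictor gets one coefficient, plus one intercept.
Total parameters = 110 + 1 = 111.

111


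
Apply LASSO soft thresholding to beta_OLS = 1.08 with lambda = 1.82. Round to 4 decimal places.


Absolute value: |1.08| = 1.08.
Compare to lambda = 1.82.
Since |beta| <= lambda, the coefficient is set to 0.

0.0000


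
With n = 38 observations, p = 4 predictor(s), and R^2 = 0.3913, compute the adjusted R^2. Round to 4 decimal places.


Using the formula:
(1 - 0.3913) = 0.6087.
Multiply by 37/33: 0.6087 * 37 = 22.5219, then 22.5219 / 33 = 0.6825.
Adj R^2 = 1 - 0.6825 = 0.3175.

0.3175


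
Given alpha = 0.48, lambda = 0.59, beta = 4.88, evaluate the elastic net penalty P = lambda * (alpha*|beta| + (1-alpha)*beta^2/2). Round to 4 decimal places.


alpha * |beta| = 0.48 * 4.88 = 2.3424.
(1-alpha) * beta^2/2 = 0.52 * 23.8144/2 = 6.1917.
Total = 0.59 * (2.3424 + 6.1917) = 5.0351.

5.0351


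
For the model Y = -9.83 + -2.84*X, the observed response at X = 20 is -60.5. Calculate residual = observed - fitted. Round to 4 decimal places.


Compute yhat = -9.83 + (-2.84)(20) = -66.6300.
Residual = actual - predicted = -60.5 - -66.6300 = 6.1300.

6.1300


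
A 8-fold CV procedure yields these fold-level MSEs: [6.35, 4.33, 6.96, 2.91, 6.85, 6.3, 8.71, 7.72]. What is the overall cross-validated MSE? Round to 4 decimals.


Add all fold MSEs: 50.1300.
Divide by k = 8: 50.1300/8 = 6.2663.

6.2663


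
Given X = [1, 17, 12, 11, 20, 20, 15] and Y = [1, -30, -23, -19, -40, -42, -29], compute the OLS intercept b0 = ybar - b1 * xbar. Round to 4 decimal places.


The slope is b1 = -2.1752.
Sample means are xbar = 13.7143 and ybar = -26.0000.
Intercept: b0 = -26.0000 - (-2.1752)(13.7143) = 3.8308.

3.8308


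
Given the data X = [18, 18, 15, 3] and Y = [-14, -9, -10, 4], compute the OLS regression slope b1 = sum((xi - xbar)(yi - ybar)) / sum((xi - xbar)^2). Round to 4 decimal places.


Calculate xbar = 13.5000, ybar = -7.2500.
S_xx = 153.0000, S_xy = -160.5000.
Using b1 = S_xy / S_xx = -160.5000 / 153.0000, we get b1 = -1.0490.

-1.0490


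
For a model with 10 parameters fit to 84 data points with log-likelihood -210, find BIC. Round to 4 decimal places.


k * ln(n) = 10 * ln(84) = 10 * 4.430817 = 44.308170.
-2 * loglik = -2 * (-210) = 420.
BIC = 44.308170 + 420 = 464.308170, which rounds to 464.3082.

464.3082


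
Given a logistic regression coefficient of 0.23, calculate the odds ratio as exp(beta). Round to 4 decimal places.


Odds ratio = exp(beta) = exp(0.23).
= 1.2586.

1.2586


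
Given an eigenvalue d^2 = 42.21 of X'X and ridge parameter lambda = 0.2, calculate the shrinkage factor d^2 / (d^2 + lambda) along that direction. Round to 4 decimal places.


Compute the denominator: 42.21 + 0.2 = 42.4100.
Shrinkage factor = 42.21 / 42.4100 = 0.9953.

0.9953


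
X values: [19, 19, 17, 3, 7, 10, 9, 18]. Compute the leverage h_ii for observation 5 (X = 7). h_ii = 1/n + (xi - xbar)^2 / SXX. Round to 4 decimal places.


n = 8, xbar = 12.7500.
SXX = sum((xi - xbar)^2) = 273.5000.
h = 1/8 + (7 - 12.7500)^2 / 273.5000 = 0.2459.

0.2459


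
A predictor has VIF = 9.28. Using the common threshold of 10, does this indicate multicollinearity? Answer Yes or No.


The threshold is 10.
VIF = 9.28 is < 10.
Multicollinearity indication: No.

No


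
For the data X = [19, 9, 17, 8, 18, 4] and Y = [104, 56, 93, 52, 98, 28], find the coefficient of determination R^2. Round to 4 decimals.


The fitted line is Y = 10.7257 + 4.8886*X.
SSres = 12.8827, SStot = 4732.8333.
R^2 = 1 - SSres/SStot = 0.9973.

0.9973


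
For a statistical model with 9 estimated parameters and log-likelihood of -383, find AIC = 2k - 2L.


AIC = 2*9 - 2*(-383).
= 18 + 766 = 784.

784


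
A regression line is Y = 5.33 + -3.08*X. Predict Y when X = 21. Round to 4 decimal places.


Predicted value:
Y = 5.33 + (-3.08)(21) = 5.33 + -64.6800 = -59.3500.

-59.3500


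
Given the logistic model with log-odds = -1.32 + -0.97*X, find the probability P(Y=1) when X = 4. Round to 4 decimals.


Linear predictor: z = -1.32 + -0.97 * 4 = -5.2000.
P = 1/(1 + exp(5.2000)) = 1/(1 + 181.2722) = 0.0055.

0.0055


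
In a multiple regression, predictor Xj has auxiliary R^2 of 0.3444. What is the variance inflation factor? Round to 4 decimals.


VIF = 1 / (1 - 0.3444).
= 1 / 0.6556 = 1.5253.

1.5253


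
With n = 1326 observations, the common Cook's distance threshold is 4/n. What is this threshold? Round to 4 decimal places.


The threshold is 4/n.
4/1326 = 0.0030.

0.0030


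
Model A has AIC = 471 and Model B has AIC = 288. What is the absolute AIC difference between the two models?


Compute |471 - 288| = 183.
Model B has the smaller AIC.

183


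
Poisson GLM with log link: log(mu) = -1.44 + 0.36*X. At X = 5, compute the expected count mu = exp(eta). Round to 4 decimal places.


eta = -1.44 + 0.36 * 5 = 0.3600.
mu = exp(0.3600) = 1.4333.

1.4333


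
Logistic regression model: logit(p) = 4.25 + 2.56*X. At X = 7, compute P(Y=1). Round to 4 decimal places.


Compute z = 4.25 + (2.56)(7) = 22.1700.
exp(-z) = 0.0000.
P = 1/(1 + 0.0000) = 1.0000.

1.0000


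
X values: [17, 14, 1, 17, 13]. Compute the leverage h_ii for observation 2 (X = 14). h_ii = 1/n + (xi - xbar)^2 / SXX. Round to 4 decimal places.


Compute xbar = 12.4000 with n = 5 observations.
SXX = 175.2000.
Leverage = 1/5 + (14 - 12.4000)^2/175.2000 = 0.2146.

0.2146


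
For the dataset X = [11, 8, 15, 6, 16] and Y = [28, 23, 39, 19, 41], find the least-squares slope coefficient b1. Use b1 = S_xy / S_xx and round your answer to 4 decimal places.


Calculate xbar = 11.2000, ybar = 30.0000.
S_xx = 74.8000, S_xy = 167.0000.
Using b1 = S_xy / S_xx = 167.0000 / 74.8000, we get b1 = 2.2326.

2.2326


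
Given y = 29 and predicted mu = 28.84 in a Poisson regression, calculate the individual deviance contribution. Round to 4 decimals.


y/mu = 29/28.84 = 1.005548 (approx.), and ln(29/28.84) = 0.005533.
y * ln(y/mu) = 29 * 0.005533 = 0.160457.
y - mu = 0.16.
D = 2 * (0.160457 - 0.16) = 0.000914, which rounds to 0.0009.

0.0009


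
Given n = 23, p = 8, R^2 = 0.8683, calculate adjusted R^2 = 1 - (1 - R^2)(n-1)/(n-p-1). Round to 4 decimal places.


Adjusted R^2 = 1 - (1 - R^2) * (n-1)/(n-p-1).
(1 - R^2) = 0.1317.
(n-1)/(n-p-1) = 22/14.
(1 - R^2) * (n-1) = 0.1317 * 22 = 2.8974.
Divide by (n-p-1): 2.8974 / 14 = 0.2070.
Adj R^2 = 1 - 0.2070 = 0.7930.

0.7930


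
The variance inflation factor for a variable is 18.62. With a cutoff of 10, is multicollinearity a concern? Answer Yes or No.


Compare VIF = 18.62 to the threshold of 10.
18.62 >= 10, so the answer is Yes.

Yes


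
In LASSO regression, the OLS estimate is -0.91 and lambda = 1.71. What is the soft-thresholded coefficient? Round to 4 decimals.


Absolute value: |-0.91| = 0.91.
Compare to lambda = 1.71.
Since |beta| <= lambda, the coefficient is set to 0.

0.0000


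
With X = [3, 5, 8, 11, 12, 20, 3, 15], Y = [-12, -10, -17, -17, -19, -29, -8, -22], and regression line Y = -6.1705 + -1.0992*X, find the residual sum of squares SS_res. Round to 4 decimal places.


For each point, residual = actual - predicted.
Residuals: [-2.5319, 1.6665, -2.0359, 1.2617, 0.3609, -0.8455, 1.4681, 0.6585].
Sum of squared residuals = 18.3586.

18.3586


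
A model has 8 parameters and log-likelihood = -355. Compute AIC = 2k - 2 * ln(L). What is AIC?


AIC = 2k - 2*loglik = 2(8) - 2(-355).
= 16 + 710 = 726.

726


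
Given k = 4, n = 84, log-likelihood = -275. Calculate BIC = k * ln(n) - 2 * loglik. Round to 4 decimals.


Compute k*ln(n) = 4*ln(84) = 4*4.430817 = 17.723268.
Then -2*loglik = 550.
BIC = 17.723268 + 550 = 567.723268, which rounds to 567.7233.

567.7233


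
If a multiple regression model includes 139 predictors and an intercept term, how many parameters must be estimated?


Total coefficients = number of predictors + 1 (for the intercept).
= 139 + 1 = 140.

140


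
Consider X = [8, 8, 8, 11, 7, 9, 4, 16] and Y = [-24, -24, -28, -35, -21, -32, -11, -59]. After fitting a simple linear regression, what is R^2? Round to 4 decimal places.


After computing the OLS fit (b0=6.2239, b1=-3.9971):
SSres = 27.4993, SStot = 1383.5000.
R^2 = 1 - 27.4993/1383.5000 = 0.9801.

0.9801


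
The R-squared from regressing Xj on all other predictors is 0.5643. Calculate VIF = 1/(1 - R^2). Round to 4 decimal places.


Denominator: 1 - 0.5643 = 0.4357.
VIF = 1 / 0.4357 = 2.2952.

2.2952


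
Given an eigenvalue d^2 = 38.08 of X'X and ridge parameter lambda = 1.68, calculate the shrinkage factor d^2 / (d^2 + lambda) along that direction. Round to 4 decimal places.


Compute the denominator: 38.08 + 1.68 = 39.7600.
Shrinkage factor = 38.08 / 39.7600 = 0.9577.

0.9577


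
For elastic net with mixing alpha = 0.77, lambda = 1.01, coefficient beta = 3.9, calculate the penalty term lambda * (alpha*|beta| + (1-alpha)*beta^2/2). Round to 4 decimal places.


Compute:
L1 = 0.77 * 3.9 = 3.0030.
L2 = 0.23 * 3.9^2 / 2 = 1.7492.
Penalty = 1.01 * (3.0030 + 1.7492) = 4.7997.

4.7997


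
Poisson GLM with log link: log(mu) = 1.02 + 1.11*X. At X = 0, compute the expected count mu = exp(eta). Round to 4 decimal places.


eta = 1.02 + 1.11 * 0 = 1.0200.
mu = exp(1.0200) = 2.7732.

2.7732


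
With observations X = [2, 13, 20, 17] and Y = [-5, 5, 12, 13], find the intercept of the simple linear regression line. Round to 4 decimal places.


First find the slope: b1 = 1.0269.
Means: xbar = 13.0000, ybar = 6.2500.
b0 = ybar - b1 * xbar = 6.2500 - 1.0269 * 13.0000 = -7.0995.

-7.0995


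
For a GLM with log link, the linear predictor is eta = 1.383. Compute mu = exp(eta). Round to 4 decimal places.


The inverse log link gives:
mu = exp(1.383) = 3.9868.

3.9868


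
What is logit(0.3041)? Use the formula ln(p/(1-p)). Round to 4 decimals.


Compute the odds: 0.3041/0.6959 = 0.4370.
Take the natural log: ln(0.4370) = -0.8278.

-0.8278


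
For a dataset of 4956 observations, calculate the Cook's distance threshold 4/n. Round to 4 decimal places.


The threshold is 4/n.
4/4956 = 0.0008.

0.0008


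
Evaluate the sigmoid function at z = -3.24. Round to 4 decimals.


exp(3.2400) = 25.5337.
1 + exp(-z) = 26.5337.
sigmoid = 1/26.5337 = 0.0377.

0.0377


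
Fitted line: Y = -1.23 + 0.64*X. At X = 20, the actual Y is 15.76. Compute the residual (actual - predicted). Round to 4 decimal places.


Compute yhat = -1.23 + (0.64)(20) = 11.5700.
Residual = actual - predicted = 15.76 - 11.5700 = 4.1900.

4.1900


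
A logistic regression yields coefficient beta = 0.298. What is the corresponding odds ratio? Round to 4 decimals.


Odds ratio = exp(beta) = exp(0.298).
= 1.3472.

1.3472


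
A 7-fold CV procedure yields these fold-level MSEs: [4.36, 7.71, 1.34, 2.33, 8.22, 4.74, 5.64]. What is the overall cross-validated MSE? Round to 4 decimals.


Add all fold MSEs: 34.3400.
Divide by k = 7: 34.3400/7 = 4.9057.

4.9057


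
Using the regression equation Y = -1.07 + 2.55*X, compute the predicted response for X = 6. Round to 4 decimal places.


Substitute X = 6 into the equation:
Y = -1.07 + 2.55 * 6 = -1.07 + 15.3000 = 14.2300.

14.2300


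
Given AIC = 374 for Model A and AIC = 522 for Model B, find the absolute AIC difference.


Absolute difference = |374 - 522| = 148.
The model with lower AIC (A) is preferred.

148


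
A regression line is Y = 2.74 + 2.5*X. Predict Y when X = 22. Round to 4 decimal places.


Plug X = 22 into Y = 2.74 + 2.5*X:
Y = 2.74 + 55.0000 = 57.7400.

57.7400


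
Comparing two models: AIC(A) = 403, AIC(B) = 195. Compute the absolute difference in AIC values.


|AIC_A - AIC_B| = |403 - 195| = 208.
Model B is preferred (lower AIC).

208


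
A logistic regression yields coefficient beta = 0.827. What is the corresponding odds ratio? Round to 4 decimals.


exp(0.827) = 2.2864.
So the odds ratio is 2.2864.

2.2864


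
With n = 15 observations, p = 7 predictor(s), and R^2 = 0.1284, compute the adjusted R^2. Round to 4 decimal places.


Using the formula:
(1 - 0.1284) = 0.8716.
Multiply by 14/7: 0.8716 * 14 = 12.2024, then 12.2024 / 7 = 1.7432.
Adj R^2 = 1 - 1.7432 = -0.7432.

-0.7432


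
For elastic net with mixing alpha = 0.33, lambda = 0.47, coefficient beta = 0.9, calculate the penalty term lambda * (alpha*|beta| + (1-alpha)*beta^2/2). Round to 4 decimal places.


alpha * |beta| = 0.33 * 0.9 = 0.2970.
(1-alpha) * beta^2/2 = 0.67 * 0.8100/2 = 0.2714.
Total = 0.47 * (0.2970 + 0.2714) = 0.2671.

0.2671


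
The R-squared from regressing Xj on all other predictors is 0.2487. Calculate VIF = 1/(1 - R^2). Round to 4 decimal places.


Denominator: 1 - 0.2487 = 0.7513.
VIF = 1 / 0.7513 = 1.3310.

1.3310


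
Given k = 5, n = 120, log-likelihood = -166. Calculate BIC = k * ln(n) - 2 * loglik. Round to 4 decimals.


k * ln(n) = 5 * ln(120) = 5 * 4.787492 = 23.937460.
-2 * loglik = -2 * (-166) = 332.
BIC = 23.937460 + 332 = 355.937460, which rounds to 355.9375.

355.9375


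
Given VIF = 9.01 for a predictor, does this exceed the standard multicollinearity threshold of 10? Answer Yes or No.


Compare VIF = 9.01 to the threshold of 10.
9.01 < 10, so the answer is No.

No


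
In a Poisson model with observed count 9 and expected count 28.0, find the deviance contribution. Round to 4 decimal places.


First: ln(9/28.0) = -1.134980.
Then: 9 * -1.134980 = -10.214820.
y - mu = 9 - 28.0 = -19.0.
D = 2(-10.214820 - -19.0) = 17.570360, which rounds to 17.5704.

17.5704


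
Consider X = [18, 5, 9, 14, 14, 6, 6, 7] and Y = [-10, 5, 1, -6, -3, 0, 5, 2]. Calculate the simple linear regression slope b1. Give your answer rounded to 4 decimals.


Calculate xbar = 9.8750, ybar = -0.7500.
S_xx = 162.8750, S_xy = -168.7500.
Using b1 = S_xy / S_xx = -168.7500 / 162.8750, we get b1 = -1.0361.

-1.0361


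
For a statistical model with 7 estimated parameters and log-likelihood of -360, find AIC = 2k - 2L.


Compute:
2k = 2*7 = 14.
-2*loglik = -2*(-360) = 720.
AIC = 14 + 720 = 734.

734


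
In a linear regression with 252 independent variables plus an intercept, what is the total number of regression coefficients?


Each predictor gets one coefficient, plus one intercept.
Total parameters = 252 + 1 = 253.

253


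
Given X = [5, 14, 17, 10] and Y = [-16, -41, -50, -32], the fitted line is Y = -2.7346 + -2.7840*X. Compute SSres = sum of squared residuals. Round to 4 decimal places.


Predicted values from Y = -2.7346 + -2.7840*X.
Residuals: [0.6546, 0.7106, 0.0626, -1.4254].
SSres = 2.9691.

2.9691


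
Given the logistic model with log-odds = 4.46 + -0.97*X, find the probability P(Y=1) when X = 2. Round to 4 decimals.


z = 4.46 + -0.97 * 2 = 2.5200.
Sigmoid: P = 1 / (1 + exp(-2.5200)) = 0.9255.

0.9255


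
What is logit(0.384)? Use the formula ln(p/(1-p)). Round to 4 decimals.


Compute the odds: 0.384/0.616 = 0.6234.
Take the natural log: ln(0.6234) = -0.4726.

-0.4726


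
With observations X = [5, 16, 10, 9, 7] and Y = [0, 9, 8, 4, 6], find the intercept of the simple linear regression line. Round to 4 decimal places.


Compute b1 = 0.6965 from the OLS formula.
With xbar = 9.4000 and ybar = 5.4000, the intercept is:
b0 = 5.4000 - 0.6965 * 9.4000 = -1.1474.

-1.1474


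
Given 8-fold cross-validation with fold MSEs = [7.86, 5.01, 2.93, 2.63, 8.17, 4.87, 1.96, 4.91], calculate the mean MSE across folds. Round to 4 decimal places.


Add all fold MSEs: 38.3400.
Divide by k = 8: 38.3400/8 = 4.7925.

4.7925


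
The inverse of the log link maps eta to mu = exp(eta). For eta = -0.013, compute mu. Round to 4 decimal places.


mu = exp(eta) = exp(-0.013).
= 0.9871.

0.9871


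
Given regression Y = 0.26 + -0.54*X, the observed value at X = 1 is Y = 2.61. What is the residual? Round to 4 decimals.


Fitted value at X = 1 is yhat = 0.26 + -0.54*1 = -0.2800.
Residual = 2.61 - -0.2800 = 2.8900.

2.8900


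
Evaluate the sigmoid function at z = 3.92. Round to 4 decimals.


Compute exp(-3.9200) = 0.0198.
Sigmoid = 1 / (1 + 0.0198) = 1 / 1.0198 = 0.9805.

0.9805


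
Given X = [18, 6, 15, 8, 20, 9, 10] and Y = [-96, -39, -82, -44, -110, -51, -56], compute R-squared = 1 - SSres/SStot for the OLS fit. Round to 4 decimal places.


After computing the OLS fit (b0=-5.2076, b1=-5.1343):
SSres = 21.7306, SStot = 4593.4286.
R^2 = 1 - 21.7306/4593.4286 = 0.9953.

0.9953


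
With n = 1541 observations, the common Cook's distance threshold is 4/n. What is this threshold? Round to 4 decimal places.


The threshold is 4/n.
4/1541 = 0.0026.

0.0026


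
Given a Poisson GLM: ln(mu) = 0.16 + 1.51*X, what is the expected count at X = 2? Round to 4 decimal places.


Linear predictor: eta = 0.16 + (1.51)(2) = 3.1800.
Expected count: mu = exp(3.1800) = 24.0468.

24.0468


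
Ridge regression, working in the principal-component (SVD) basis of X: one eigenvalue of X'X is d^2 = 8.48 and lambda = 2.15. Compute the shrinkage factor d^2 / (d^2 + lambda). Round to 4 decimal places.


Denominator = d^2 + lambda = 8.48 + 2.15 = 10.6300.
Shrinkage = 8.48 / 10.6300 = 0.7977.

0.7977


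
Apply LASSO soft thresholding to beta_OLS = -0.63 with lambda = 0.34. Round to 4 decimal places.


Absolute value: |-0.63| = 0.63.
Compare to lambda = 0.34.
Since |beta| > lambda, coefficient = sign(beta)*(|beta| - lambda) = -0.2900.

-0.2900


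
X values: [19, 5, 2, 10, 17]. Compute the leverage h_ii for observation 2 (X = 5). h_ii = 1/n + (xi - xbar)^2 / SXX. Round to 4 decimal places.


Compute xbar = 10.6000 with n = 5 observations.
SXX = 217.2000.
Leverage = 1/5 + (5 - 10.6000)^2/217.2000 = 0.3444.

0.3444


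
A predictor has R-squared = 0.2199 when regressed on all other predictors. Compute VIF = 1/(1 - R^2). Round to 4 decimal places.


Using VIF = 1/(1 - R^2_j):
1 - 0.2199 = 0.7801.
VIF = 1.2819.

1.2819


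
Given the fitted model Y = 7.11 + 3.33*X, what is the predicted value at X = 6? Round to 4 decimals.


Plug X = 6 into Y = 7.11 + 3.33*X:
Y = 7.11 + 19.9800 = 27.0900.

27.0900


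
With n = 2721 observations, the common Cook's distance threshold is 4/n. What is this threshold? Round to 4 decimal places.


Cook's distance cutoff = 4/n = 4/2721.
= 0.0015.

0.0015


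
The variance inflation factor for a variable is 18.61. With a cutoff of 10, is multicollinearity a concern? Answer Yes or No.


The threshold is 10.
VIF = 18.61 is >= 10.
Multicollinearity indication: Yes.

Yes


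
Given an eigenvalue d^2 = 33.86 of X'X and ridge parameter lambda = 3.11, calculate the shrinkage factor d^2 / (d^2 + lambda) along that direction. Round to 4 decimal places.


d^2 + lambda = 33.86 + 3.11 = 36.9700.
Shrinkage factor = 33.86/36.9700 = 0.9159.

0.9159


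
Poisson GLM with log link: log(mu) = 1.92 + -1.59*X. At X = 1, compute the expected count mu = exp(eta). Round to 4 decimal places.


eta = 1.92 + -1.59 * 1 = 0.3300.
mu = exp(0.3300) = 1.3910.

1.3910


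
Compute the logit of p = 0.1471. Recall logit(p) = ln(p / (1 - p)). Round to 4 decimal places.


The odds are p/(1-p) = 0.1471 / 0.8529 = 0.1725.
logit(p) = ln(0.1725) = -1.7575.

-1.7575


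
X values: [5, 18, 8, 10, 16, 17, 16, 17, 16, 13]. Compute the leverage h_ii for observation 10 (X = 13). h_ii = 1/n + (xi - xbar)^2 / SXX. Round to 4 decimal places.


Mean of X: xbar = 13.6000.
SXX = 178.4000.
For X = 13: h = 1/10 + (13 - 13.6000)^2/178.4000 = 0.1020.

0.1020


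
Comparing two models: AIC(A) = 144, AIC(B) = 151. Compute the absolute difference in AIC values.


Compute |144 - 151| = 7.
Model A has the smaller AIC.

7


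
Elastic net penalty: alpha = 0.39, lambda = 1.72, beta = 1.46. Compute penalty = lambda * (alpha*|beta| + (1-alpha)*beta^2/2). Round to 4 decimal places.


Compute:
L1 = 0.39 * 1.46 = 0.5694.
L2 = 0.61 * 1.46^2 / 2 = 0.6501.
Penalty = 1.72 * (0.5694 + 0.6501) = 2.0976.

2.0976


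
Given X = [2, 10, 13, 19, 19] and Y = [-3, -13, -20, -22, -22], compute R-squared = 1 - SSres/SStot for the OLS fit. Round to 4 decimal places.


Fit the OLS line: b0 = -1.9722, b1 = -1.1133.
SSres = 16.6163.
SStot = 266.0000.
R^2 = 1 - 16.6163/266.0000 = 0.9375.

0.9375


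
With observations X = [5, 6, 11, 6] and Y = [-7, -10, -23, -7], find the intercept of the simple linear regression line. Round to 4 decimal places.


First find the slope: b1 = -2.7727.
Means: xbar = 7.0000, ybar = -11.7500.
b0 = ybar - b1 * xbar = -11.7500 - -2.7727 * 7.0000 = 7.6591.

7.6591


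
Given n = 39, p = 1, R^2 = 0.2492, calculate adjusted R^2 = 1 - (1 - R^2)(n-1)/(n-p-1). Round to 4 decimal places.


Adjusted R^2 = 1 - (1 - R^2) * (n-1)/(n-p-1).
(1 - R^2) = 0.7508.
(n-1)/(n-p-1) = 38/37.
(1 - R^2) * (n-1) = 0.7508 * 38 = 28.5304.
Divide by (n-p-1): 28.5304 / 37 = 0.7711.
Adj R^2 = 1 - 0.7711 = 0.2289.

0.2289


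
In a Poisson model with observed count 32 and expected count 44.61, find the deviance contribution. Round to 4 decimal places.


First: ln(32/44.61) = -0.332222.
Then: 32 * -0.332222 = -10.631104.
y - mu = 32 - 44.61 = -12.61.
D = 2(-10.631104 - -12.61) = 3.957792, which rounds to 3.9578.

3.9578


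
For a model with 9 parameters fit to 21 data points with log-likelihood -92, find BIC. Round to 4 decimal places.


Compute k*ln(n) = 9*ln(21) = 9*3.044522 = 27.400698.
Then -2*loglik = 184.
BIC = 27.400698 + 184 = 211.400698, which rounds to 211.4007.

211.4007


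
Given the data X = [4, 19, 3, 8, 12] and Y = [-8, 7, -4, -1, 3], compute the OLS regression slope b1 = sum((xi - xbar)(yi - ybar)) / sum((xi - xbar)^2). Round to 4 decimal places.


Calculate xbar = 9.2000, ybar = -0.6000.
S_xx = 170.8000, S_xy = 144.6000.
Using b1 = S_xy / S_xx = 144.6000 / 170.8000, we get b1 = 0.8466.

0.8466


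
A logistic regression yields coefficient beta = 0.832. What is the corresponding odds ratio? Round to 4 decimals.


exp(0.832) = 2.2979.
So the odds ratio is 2.2979.

2.2979


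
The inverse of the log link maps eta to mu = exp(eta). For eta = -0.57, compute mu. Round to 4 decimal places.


The inverse log link gives:
mu = exp(-0.57) = 0.5655.

0.5655


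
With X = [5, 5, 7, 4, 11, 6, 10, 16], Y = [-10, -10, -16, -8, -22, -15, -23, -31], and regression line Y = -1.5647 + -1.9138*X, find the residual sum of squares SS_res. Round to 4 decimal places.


For each point, residual = actual - predicted.
Residuals: [1.1337, 1.1337, -1.0387, 1.2199, 0.6165, -1.9525, -2.2973, 1.1855].
Sum of squared residuals = 16.0129.

16.0129


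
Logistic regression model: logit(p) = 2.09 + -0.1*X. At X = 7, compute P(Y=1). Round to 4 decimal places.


Linear predictor: z = 2.09 + -0.1 * 7 = 1.3900.
P = 1/(1 + exp(-1.3900)) = 1/(1 + 0.2491) = 0.8006.

0.8006


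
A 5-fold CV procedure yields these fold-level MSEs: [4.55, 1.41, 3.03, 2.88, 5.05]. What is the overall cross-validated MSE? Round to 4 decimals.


Sum of fold MSEs = 16.9200.
Average = 16.9200 / 5 = 3.3840.

3.3840


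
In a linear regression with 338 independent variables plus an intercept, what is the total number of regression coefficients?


Total coefficients = number of predictors + 1 (for the intercept).
= 338 + 1 = 339.

339


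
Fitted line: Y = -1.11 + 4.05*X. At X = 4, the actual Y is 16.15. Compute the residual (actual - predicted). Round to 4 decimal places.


Predicted = -1.11 + 4.05 * 4 = 15.0900.
Residual = 16.15 - 15.0900 = 1.0600.

1.0600


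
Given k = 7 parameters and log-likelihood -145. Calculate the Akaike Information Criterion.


AIC = 2k - 2*loglik = 2(7) - 2(-145).
= 14 + 290 = 304.

304


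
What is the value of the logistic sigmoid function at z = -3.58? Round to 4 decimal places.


Compute exp(3.5800) = 35.8735.
Sigmoid = 1 / (1 + 35.8735) = 1 / 36.8735 = 0.0271.

0.0271


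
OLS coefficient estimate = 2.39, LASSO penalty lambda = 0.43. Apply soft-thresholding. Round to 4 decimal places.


|beta_OLS| = 2.39.
lambda = 0.43.
Since |beta| > lambda, coefficient = sign(beta)*(|beta| - lambda) = 1.9600.
Result = 1.9600.

1.9600


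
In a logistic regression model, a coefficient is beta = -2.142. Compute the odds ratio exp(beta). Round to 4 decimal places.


The odds ratio is computed as:
OR = e^(-2.142) = 0.1174.

0.1174


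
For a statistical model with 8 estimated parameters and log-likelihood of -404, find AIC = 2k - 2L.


AIC = 2k - 2*loglik = 2(8) - 2(-404).
= 16 + 808 = 824.

824


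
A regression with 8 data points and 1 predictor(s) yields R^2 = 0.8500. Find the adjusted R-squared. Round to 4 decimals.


Plug in: Adj R^2 = 1 - (1 - 0.8500) * 7/6.
= 1 - 0.1500 * 7/6
= 1 - 1.0500 / 6
= 1 - 0.1750 = 0.8250.

0.8250


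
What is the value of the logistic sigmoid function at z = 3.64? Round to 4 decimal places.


exp(-3.6400) = 0.0263.
1 + exp(-z) = 1.0263.
sigmoid = 1/1.0263 = 0.9744.

0.9744


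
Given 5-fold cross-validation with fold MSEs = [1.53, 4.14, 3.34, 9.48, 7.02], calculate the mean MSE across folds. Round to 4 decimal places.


Sum of fold MSEs = 25.5100.
Average = 25.5100 / 5 = 5.1020.

5.1020


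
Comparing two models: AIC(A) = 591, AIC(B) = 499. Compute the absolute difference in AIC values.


|AIC_A - AIC_B| = |591 - 499| = 92.
Model B is preferred (lower AIC).

92


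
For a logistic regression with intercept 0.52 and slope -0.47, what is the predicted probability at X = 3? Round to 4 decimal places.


z = 0.52 + -0.47 * 3 = -0.8900.
Sigmoid: P = 1 / (1 + exp(0.8900)) = 0.2911.

0.2911


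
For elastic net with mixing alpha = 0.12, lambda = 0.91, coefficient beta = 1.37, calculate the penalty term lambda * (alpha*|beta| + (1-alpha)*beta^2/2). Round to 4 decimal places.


alpha * |beta| = 0.12 * 1.37 = 0.1644.
(1-alpha) * beta^2/2 = 0.88 * 1.8769/2 = 0.8258.
Total = 0.91 * (0.1644 + 0.8258) = 0.9011.

0.9011


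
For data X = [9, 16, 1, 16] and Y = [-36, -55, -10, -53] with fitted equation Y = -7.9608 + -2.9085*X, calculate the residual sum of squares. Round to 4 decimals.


Predicted values from Y = -7.9608 + -2.9085*X.
Residuals: [-1.8627, -0.5032, 0.8693, 1.4968].
SSres = 6.7190.

6.7190


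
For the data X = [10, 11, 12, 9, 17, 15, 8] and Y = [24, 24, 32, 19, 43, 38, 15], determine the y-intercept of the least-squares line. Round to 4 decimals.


First find the slope: b1 = 3.0856.
Means: xbar = 11.7143, ybar = 27.8571.
b0 = ybar - b1 * xbar = 27.8571 - 3.0856 * 11.7143 = -8.2883.

-8.2883


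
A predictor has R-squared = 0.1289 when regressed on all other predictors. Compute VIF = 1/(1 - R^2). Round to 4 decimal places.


VIF = 1 / (1 - 0.1289).
= 1 / 0.8711 = 1.1480.

1.1480


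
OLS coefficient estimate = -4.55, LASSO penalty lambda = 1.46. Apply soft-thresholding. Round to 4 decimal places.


Check: |-4.55| = 4.55 vs lambda = 1.46.
Since |beta| > lambda, coefficient = sign(beta)*(|beta| - lambda) = -3.0900.
Soft-thresholded coefficient = -3.0900.

-3.0900


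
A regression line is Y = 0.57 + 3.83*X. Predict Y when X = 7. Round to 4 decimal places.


Substitute X = 7 into the equation:
Y = 0.57 + 3.83 * 7 = 0.57 + 26.8100 = 27.3800.

27.3800


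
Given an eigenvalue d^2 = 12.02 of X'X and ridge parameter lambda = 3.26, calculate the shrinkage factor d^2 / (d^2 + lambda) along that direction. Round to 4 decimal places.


Denominator = d^2 + lambda = 12.02 + 3.26 = 15.2800.
Shrinkage = 12.02 / 15.2800 = 0.7866.

0.7866
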